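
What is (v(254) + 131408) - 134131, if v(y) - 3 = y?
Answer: -2466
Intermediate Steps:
v(y) = 3 + y
(v(254) + 131408) - 134131 = ((3 + 254) + 131408) - 134131 = (257 + 131408) - 134131 = 131665 - 134131 = -2466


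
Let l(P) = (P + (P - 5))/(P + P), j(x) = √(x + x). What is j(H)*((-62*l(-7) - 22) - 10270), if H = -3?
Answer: -72633*I*√6/7 ≈ -25416.0*I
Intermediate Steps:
j(x) = √2*√x (j(x) = √(2*x) = √2*√x)
l(P) = (-5 + 2*P)/(2*P) (l(P) = (P + (-5 + P))/((2*P)) = (-5 + 2*P)*(1/(2*P)) = (-5 + 2*P)/(2*P))
j(H)*((-62*l(-7) - 22) - 10270) = (√2*√(-3))*((-62*(-5/2 - 7)/(-7) - 22) - 10270) = (√2*(I*√3))*((-(-62)*(-19)/(7*2) - 22) - 10270) = (I*√6)*((-62*19/14 - 22) - 10270) = (I*√6)*((-589/7 - 22) - 10270) = (I*√6)*(-743/7 - 10270) = (I*√6)*(-72633/7) = -72633*I*√6/7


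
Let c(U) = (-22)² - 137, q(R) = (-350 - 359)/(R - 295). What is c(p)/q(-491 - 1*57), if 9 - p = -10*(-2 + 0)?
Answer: 292521/709 ≈ 412.58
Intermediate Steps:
p = -11 (p = 9 - (-10)*(-2 + 0) = 9 - (-10)*(-2) = 9 - 1*20 = 9 - 20 = -11)
q(R) = -709/(-295 + R)
c(U) = 347 (c(U) = 484 - 137 = 347)
c(p)/q(-491 - 1*57) = 347/((-709/(-295 + (-491 - 1*57)))) = 347/((-709/(-295 + (-491 - 57)))) = 347/((-709/(-295 - 548))) = 347/((-709/(-843))) = 347/((-709*(-1/843))) = 347/(709/843) = 347*(843/709) = 292521/709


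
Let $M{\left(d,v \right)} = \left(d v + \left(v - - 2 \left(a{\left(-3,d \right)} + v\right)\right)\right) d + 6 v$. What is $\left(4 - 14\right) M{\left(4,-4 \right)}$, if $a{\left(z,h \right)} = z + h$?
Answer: $1280$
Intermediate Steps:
$a{\left(z,h \right)} = h + z$
$M{\left(d,v \right)} = 6 v + d \left(-6 + 2 d + 3 v + d v\right)$ ($M{\left(d,v \right)} = \left(d v + \left(v - - 2 \left(\left(d - 3\right) + v\right)\right)\right) d + 6 v = \left(d v + \left(v - - 2 \left(\left(-3 + d\right) + v\right)\right)\right) d + 6 v = \left(d v + \left(v - - 2 \left(-3 + d + v\right)\right)\right) d + 6 v = \left(d v - \left(6 - 3 v - 2 d\right)\right) d + 6 v = \left(d v + \left(v + \left(-6 + 2 d + 2 v\right)\right)\right) d + 6 v = \left(d v + \left(-6 + 2 d + 3 v\right)\right) d + 6 v = \left(-6 + 2 d + 3 v + d v\right) d + 6 v = d \left(-6 + 2 d + 3 v + d v\right) + 6 v = 6 v + d \left(-6 + 2 d + 3 v + d v\right)$)
$\left(4 - 14\right) M{\left(4,-4 \right)} = \left(4 - 14\right) \left(6 \left(-4\right) - 4 \cdot 4^{2} + 2 \cdot 4 \left(-3 + 4\right) + 3 \cdot 4 \left(-4\right)\right) = - 10 \left(-24 - 64 + 2 \cdot 4 \cdot 1 - 48\right) = - 10 \left(-24 - 64 + 8 - 48\right) = \left(-10\right) \left(-128\right) = 1280$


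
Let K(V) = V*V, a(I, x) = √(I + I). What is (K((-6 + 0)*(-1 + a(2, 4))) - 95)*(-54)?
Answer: 3186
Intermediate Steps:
a(I, x) = √2*√I (a(I, x) = √(2*I) = √2*√I)
K(V) = V²
(K((-6 + 0)*(-1 + a(2, 4))) - 95)*(-54) = (((-6 + 0)*(-1 + √2*√2))² - 95)*(-54) = ((-6*(-1 + 2))² - 95)*(-54) = ((-6*1)² - 95)*(-54) = ((-6)² - 95)*(-54) = (36 - 95)*(-54) = -59*(-54) = 3186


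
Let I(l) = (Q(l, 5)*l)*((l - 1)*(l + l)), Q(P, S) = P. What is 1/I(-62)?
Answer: 1/30029328 ≈ 3.3301e-8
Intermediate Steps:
I(l) = 2*l³*(-1 + l) (I(l) = (l*l)*((l - 1)*(l + l)) = l²*((-1 + l)*(2*l)) = l²*(2*l*(-1 + l)) = 2*l³*(-1 + l))
1/I(-62) = 1/(2*(-62)³*(-1 - 62)) = 1/(2*(-238328)*(-63)) = 1/30029328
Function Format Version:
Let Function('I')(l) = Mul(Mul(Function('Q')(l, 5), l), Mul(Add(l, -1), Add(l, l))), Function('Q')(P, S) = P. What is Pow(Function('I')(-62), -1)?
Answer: Rational(1, 30029328) ≈ 3.3301e-8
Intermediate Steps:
Function('I')(l) = Mul(2, Pow(l, 3), Add(-1, l)) (Function('I')(l) = Mul(Mul(l, l), Mul(Add(l, -1), Add(l, l))) = Mul(Pow(l, 2), Mul(Add(-1, l), Mul(2, l))) = Mul(Pow(l, 2), Mul(2, l, Add(-1, l))) = Mul(2, Pow(l, 3), Add(-1, l)))
Pow(Function('I')(-62), -1) = Pow(Mul(2, Pow(-62, 3), Add(-1, -62)), -1) = Pow(Mul(2, -238328, -63), -1) = Pow(30029328, -1) = Rational(1, 30029328)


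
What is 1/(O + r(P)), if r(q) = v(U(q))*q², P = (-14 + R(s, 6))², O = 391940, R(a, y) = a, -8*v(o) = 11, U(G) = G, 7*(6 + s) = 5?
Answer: 19208/3874726645 ≈ 4.9573e-6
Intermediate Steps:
s = -37/7 (s = -6 + (⅐)*5 = -6 + 5/7 = -37/7 ≈ -5.2857)
v(o) = -11/8 (v(o) = -⅛*11 = -11/8)
P = 18225/49 (P = (-14 - 37/7)² = (-135/7)² = 18225/49 ≈ 371.94)
r(q) = -11*q²/8
1/(O + r(P)) = 1/(391940 - 11*(18225/49)²/8) = 1/(391940 - 11/8*332150625/2401) = 1/(391940 - 3653656875/19208) = 1/(3874726645/19208) = 19208/3874726645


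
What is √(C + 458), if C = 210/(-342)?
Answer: 29*√1767/57 ≈ 21.387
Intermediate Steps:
C = -35/57 (C = 210*(-1/342) = -35/57 ≈ -0.61403)
√(C + 458) = √(-35/57 + 458) = √(26071/57) = 29*√1767/57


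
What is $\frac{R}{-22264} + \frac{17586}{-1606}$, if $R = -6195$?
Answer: $- \frac{17344797}{1625272} \approx -10.672$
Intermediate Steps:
$\frac{R}{-22264} + \frac{17586}{-1606} = - \frac{6195}{-22264} + \frac{17586}{-1606} = \left(-6195\right) \left(- \frac{1}{22264}\right) + 17586 \left(- \frac{1}{1606}\right) = \frac{6195}{22264} - \frac{8793}{803} = - \frac{17344797}{1625272}$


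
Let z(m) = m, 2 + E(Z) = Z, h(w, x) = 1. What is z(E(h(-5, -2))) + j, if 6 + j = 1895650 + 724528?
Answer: 2620171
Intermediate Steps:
E(Z) = -2 + Z
j = 2620172 (j = -6 + (1895650 + 724528) = -6 + 2620178 = 2620172)
z(E(h(-5, -2))) + j = (-2 + 1) + 2620172 = -1 + 2620172 = 2620171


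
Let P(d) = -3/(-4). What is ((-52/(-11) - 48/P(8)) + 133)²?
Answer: 657721/121 ≈ 5435.7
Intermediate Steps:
P(d) = ¾ (P(d) = -3*(-¼) = ¾)
((-52/(-11) - 48/P(8)) + 133)² = ((-52/(-11) - 48/¾) + 133)² = ((-52*(-1/11) - 48*4/3) + 133)² = ((52/11 - 64) + 133)² = (-652/11 + 133)² = (811/11)² = 657721/121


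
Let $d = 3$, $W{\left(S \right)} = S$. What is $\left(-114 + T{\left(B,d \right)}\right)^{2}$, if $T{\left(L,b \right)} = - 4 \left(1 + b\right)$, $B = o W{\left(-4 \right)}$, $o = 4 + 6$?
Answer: $16900$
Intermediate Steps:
$o = 10$
$B = -40$ ($B = 10 \left(-4\right) = -40$)
$T{\left(L,b \right)} = -4 - 4 b$
$\left(-114 + T{\left(B,d \right)}\right)^{2} = \left(-114 - 16\right)^{2} = \left(-130\right)^{2} = 16900$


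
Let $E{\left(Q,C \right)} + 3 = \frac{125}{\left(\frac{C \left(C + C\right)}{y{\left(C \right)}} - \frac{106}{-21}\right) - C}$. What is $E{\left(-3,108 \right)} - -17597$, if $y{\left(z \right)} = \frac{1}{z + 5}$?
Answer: $\frac{973919074733}{55355182} \approx 17594.0$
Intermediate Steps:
$y{\left(z \right)} = \frac{1}{5 + z}$
$E{\left(Q,C \right)} = -3 + \frac{125}{\frac{106}{21} - C + 2 C^{2} \left(5 + C\right)}$ ($E{\left(Q,C \right)} = -3 + \frac{125}{\left(\frac{C \left(C + C\right)}{\frac{1}{5 + C}} - \frac{106}{-21}\right) - C} = -3 + \frac{125}{\left(C 2 C \left(5 + C\right) - - \frac{106}{21}\right) - C} = -3 + \frac{125}{\left(2 C^{2} \left(5 + C\right) + \frac{106}{21}\right) - C} = -3 + \frac{125}{\left(\frac{106}{21} + 2 C^{2} \left(5 + C\right)\right) - C} = -3 + \frac{125}{\frac{106}{21} - C + 2 C^{2} \left(5 + C\right)}$)
$E{\left(-3,108 \right)} - -17597 = \frac{3 \left(769 + 21 \cdot 108 - 42 \cdot 108^{2} \left(5 + 108\right)\right)}{106 - 2268 + 42 \cdot 108^{2} \left(5 + 108\right)} - -17597 = \frac{3 \left(769 + 2268 - 489888 \cdot 113\right)}{106 - 2268 + 42 \cdot 11664 \cdot 113} + 17597 = \frac{3 \left(769 + 2268 - 55357344\right)}{106 - 2268 + 55357344} + 17597 = 3 \cdot \frac{1}{55355182} \left(-55354307\right) + 17597 = - \frac{166062921}{55355182} + 17597 = \frac{973919074733}{55355182}$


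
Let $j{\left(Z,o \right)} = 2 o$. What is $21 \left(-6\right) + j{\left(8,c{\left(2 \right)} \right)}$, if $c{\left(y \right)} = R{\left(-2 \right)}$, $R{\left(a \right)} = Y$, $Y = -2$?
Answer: $-130$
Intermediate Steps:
$R{\left(a \right)} = -2$
$c{\left(y \right)} = -2$
$21 \left(-6\right) + j{\left(8,c{\left(2 \right)} \right)} = 21 \left(-6\right) + 2 \left(-2\right) = -126 - 4 = -130$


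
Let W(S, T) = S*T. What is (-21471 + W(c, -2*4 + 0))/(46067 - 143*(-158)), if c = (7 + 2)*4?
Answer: -7253/22887 ≈ -0.31691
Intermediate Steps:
c = 36 (c = 9*4 = 36)
(-21471 + W(c, -2*4 + 0))/(46067 - 143*(-158)) = (-21471 + 36*(-2*4 + 0))/(46067 - 143*(-158)) = (-21471 + 36*(-8 + 0))/(46067 + 22594) = (-21471 + 36*(-8))/68661 = (-21471 - 288)*(1/68661) = -21759*1/68661 = -7253/22887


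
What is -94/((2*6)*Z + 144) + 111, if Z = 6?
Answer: 11941/108 ≈ 110.56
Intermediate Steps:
-94/((2*6)*Z + 144) + 111 = -94/((2*6)*6 + 144) + 111 = -94/(12*6 + 144) + 111 = -94/(72 + 144) + 111 = -94/216 + 111 = -94*1/216 + 111 = -47/108 + 111 = 11941/108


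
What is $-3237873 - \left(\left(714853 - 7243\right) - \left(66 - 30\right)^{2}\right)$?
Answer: $-3944187$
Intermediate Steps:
$-3237873 - \left(\left(714853 - 7243\right) - \left(66 - 30\right)^{2}\right) = -3237873 - \left(707610 - 36^{2}\right) = -3237873 - \left(707610 - 1296\right) = -3237873 - 706314 = -3944187$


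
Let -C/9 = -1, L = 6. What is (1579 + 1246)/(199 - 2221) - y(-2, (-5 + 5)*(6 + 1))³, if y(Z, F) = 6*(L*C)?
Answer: -68772719753/2022 ≈ -3.4012e+7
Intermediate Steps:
C = 9 (C = -9*(-1) = 9)
y(Z, F) = 324 (y(Z, F) = 6*(6*9) = 6*54 = 324)
(1579 + 1246)/(199 - 2221) - y(-2, (-5 + 5)*(6 + 1))³ = (1579 + 1246)/(199 - 2221) - 1*324³ = 2825/(-2022) - 1*34012224 = 2825*(-1/2022) - 34012224 = -2825/2022 - 34012224 = -68772719753/2022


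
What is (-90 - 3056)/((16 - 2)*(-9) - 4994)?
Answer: 1573/2560 ≈ 0.61445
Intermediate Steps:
(-90 - 3056)/((16 - 2)*(-9) - 4994) = -3146/(14*(-9) - 4994) = -3146/(-126 - 4994) = -3146/(-5120) = -3146*(-1/5120) = 1573/2560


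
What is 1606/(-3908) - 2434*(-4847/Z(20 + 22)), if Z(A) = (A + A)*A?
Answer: 5762418377/1723428 ≈ 3343.6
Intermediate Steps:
Z(A) = 2*A² (Z(A) = (2*A)*A = 2*A²)
1606/(-3908) - 2434*(-4847/Z(20 + 22)) = 1606/(-3908) - 2434*(-4847/(2*(20 + 22)²)) = 1606*(-1/3908) - 2434/((2*42²)*(-1/4847)) = -803/1954 - 2434/((2*1764)*(-1/4847)) = -803/1954 - 2434/(3528*(-1/4847)) = -803/1954 - 2434/(-3528/4847) = -803/1954 - 2434*(-4847/3528) = -803/1954 + 5898799/1764 = 5762418377/1723428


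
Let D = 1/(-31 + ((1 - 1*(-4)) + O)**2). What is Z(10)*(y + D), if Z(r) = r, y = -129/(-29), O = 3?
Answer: 42860/957 ≈ 44.786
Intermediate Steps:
y = 129/29 (y = -129*(-1/29) = 129/29 ≈ 4.4483)
D = 1/33 (D = 1/(-31 + ((1 - 1*(-4)) + 3)**2) = 1/(-31 + ((1 + 4) + 3)**2) = 1/(-31 + (5 + 3)**2) = 1/(-31 + 8**2) = 1/(-31 + 64) = 1/33 ≈ 0.030303)
Z(10)*(y + D) = 10*(129/29 + 1/33) = 10*(4286/957) = 42860/957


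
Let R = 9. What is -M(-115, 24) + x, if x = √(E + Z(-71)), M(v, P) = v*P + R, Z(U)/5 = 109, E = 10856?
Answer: 2751 + √11401 ≈ 2857.8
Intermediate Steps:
Z(U) = 545 (Z(U) = 5*109 = 545)
M(v, P) = 9 + P*v (M(v, P) = v*P + 9 = P*v + 9 = 9 + P*v)
x = √11401 (x = √(10856 + 545) = √11401 ≈ 106.78)
-M(-115, 24) + x = -(9 + 24*(-115)) + √11401 = -(9 - 2760) + √11401 = -1*(-2751) + √11401 = 2751 + √11401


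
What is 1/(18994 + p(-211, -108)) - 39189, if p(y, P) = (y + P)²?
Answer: -4732267694/120755 ≈ -39189.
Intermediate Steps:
p(y, P) = (P + y)²
1/(18994 + p(-211, -108)) - 39189 = 1/(18994 + (-108 - 211)²) - 39189 = 1/(18994 + (-319)²) - 39189 = 1/(18994 + 101761) - 39189 = 1/120755 - 39189 = -4732267694/120755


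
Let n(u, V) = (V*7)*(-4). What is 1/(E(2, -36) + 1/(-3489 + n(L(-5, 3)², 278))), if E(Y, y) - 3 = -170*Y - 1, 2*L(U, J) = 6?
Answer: -11273/3810275 ≈ -0.0029586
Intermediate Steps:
L(U, J) = 3 (L(U, J) = (½)*6 = 3)
E(Y, y) = 2 - 170*Y (E(Y, y) = 3 + (-170*Y - 1) = 3 + (-1 - 170*Y) = 2 - 170*Y)
n(u, V) = -28*V (n(u, V) = (7*V)*(-4) = -28*V)
1/(E(2, -36) + 1/(-3489 + n(L(-5, 3)², 278))) = 1/((2 - 170*2) + 1/(-3489 - 28*278)) = 1/((2 - 340) + 1/(-3489 - 7784)) = 1/(-338 + 1/(-11273)) = 1/(-338 - 1/11273) = 1/(-3810275/11273) = -11273/3810275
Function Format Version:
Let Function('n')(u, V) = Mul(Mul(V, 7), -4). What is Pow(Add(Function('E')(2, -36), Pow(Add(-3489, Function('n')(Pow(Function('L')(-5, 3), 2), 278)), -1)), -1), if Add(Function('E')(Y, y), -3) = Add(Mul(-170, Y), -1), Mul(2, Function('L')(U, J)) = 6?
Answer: Rational(-11273, 3810275) ≈ -0.0029586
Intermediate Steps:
Function('L')(U, J) = 3 (Function('L')(U, J) = Mul(Rational(1, 2), 6) = 3)
Function('E')(Y, y) = Add(2, Mul(-170, Y)) (Function('E')(Y, y) = Add(3, Add(Mul(-170, Y), -1)) = Add(3, Add(-1, Mul(-170, Y))) = Add(2, Mul(-170, Y)))
Function('n')(u, V) = Mul(-28, V) (Function('n')(u, V) = Mul(Mul(7, V), -4) = Mul(-28, V))
Pow(Add(Function('E')(2, -36), Pow(Add(-3489, Function('n')(Pow(Function('L')(-5, 3), 2), 278)), -1)), -1) = Pow(Add(Add(2, Mul(-170, 2)), Pow(Add(-3489, Mul(-28, 278)), -1)), -1) = Pow(Add(Add(2, -340), Pow(Add(-3489, -7784), -1)), -1) = Pow(Add(-338, Pow(-11273, -1)), -1) = Pow(Add(-338, Rational(-1, 11273)), -1) = Pow(Rational(-3810275, 11273), -1) = Rational(-11273, 3810275)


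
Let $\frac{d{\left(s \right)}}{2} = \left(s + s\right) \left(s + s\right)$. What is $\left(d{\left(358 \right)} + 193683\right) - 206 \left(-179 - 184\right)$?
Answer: $1293773$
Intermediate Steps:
$d{\left(s \right)} = 8 s^{2}$ ($d{\left(s \right)} = 2 \left(s + s\right) \left(s + s\right) = 2 \cdot 2 s 2 s = 2 \cdot 4 s^{2} = 8 s^{2}$)
$\left(d{\left(358 \right)} + 193683\right) - 206 \left(-179 - 184\right) = \left(8 \cdot 358^{2} + 193683\right) - 206 \left(-179 - 184\right) = \left(8 \cdot 128164 + 193683\right) - -74778 = \left(1025312 + 193683\right) + 74778 = 1218995 + 74778 = 1293773$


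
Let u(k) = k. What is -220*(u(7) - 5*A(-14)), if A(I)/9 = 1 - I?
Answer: 146960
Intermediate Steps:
A(I) = 9 - 9*I (A(I) = 9*(1 - I) = 9 - 9*I)
-220*(u(7) - 5*A(-14)) = -220*(7 - 5*(9 - 9*(-14))) = -220*(7 - 5*(9 + 126)) = -220*(7 - 5*135) = -220*(7 - 675) = -220*(-668) = 146960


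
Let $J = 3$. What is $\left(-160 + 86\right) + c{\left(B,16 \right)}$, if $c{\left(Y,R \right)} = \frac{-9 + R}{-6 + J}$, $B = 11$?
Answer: $- \frac{229}{3} \approx -76.333$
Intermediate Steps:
$c{\left(Y,R \right)} = 3 - \frac{R}{3}$ ($c{\left(Y,R \right)} = \frac{-9 + R}{-6 + 3} = \frac{-9 + R}{-3} = \left(-9 + R\right) \left(- \frac{1}{3}\right) = 3 - \frac{R}{3}$)
$\left(-160 + 86\right) + c{\left(B,16 \right)} = \left(-160 + 86\right) + \left(3 - \frac{16}{3}\right) = -74 + \left(3 - \frac{16}{3}\right) = -74 - \frac{7}{3} = - \frac{229}{3}$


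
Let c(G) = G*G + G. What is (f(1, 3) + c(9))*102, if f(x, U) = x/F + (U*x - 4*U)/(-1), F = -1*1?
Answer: 9996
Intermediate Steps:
c(G) = G + G**2 (c(G) = G**2 + G = G + G**2)
F = -1
f(x, U) = -x + 4*U - U*x (f(x, U) = x/(-1) + (U*x - 4*U)/(-1) = x*(-1) + (-4*U + U*x)*(-1) = -x + (4*U - U*x) = -x + 4*U - U*x)
(f(1, 3) + c(9))*102 = ((-1*1 - 1*3*(-4 + 1)) + 9*(1 + 9))*102 = ((-1 - 1*3*(-3)) + 9*10)*102 = ((-1 + 9) + 90)*102 = (8 + 90)*102 = 98*102 = 9996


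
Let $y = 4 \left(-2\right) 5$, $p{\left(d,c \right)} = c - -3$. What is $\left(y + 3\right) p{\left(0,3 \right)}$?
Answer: $-222$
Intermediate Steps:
$p{\left(d,c \right)} = 3 + c$ ($p{\left(d,c \right)} = c + 3 = 3 + c$)
$y = -40$ ($y = \left(-8\right) 5 = -40$)
$\left(y + 3\right) p{\left(0,3 \right)} = \left(-40 + 3\right) \left(3 + 3\right) = \left(-37\right) 6 = -222$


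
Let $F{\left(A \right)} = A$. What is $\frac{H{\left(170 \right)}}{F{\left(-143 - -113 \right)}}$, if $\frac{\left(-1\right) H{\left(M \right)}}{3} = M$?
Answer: $17$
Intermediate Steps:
$H{\left(M \right)} = - 3 M$
$\frac{H{\left(170 \right)}}{F{\left(-143 - -113 \right)}} = \frac{\left(-3\right) 170}{-143 - -113} = - \frac{510}{-143 + 113} = - \frac{510}{-30} = \left(-510\right) \left(- \frac{1}{30}\right) = 17$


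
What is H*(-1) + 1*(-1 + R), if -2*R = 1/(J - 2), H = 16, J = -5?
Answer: -237/14 ≈ -16.929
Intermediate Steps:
R = 1/14 (R = -1/(2*(-5 - 2)) = -½/(-7) = -½*(-⅐) = 1/14 ≈ 0.071429)
H*(-1) + 1*(-1 + R) = 16*(-1) + 1*(-1 + 1/14) = -16 + 1*(-13/14) = -16 - 13/14 = -237/14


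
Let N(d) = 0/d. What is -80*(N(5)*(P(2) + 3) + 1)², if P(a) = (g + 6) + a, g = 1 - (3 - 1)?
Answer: -80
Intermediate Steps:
g = -1 (g = 1 - 1*2 = 1 - 2 = -1)
P(a) = 5 + a (P(a) = (-1 + 6) + a = 5 + a)
N(d) = 0
-80*(N(5)*(P(2) + 3) + 1)² = -80*(0*((5 + 2) + 3) + 1)² = -80*(0*(7 + 3) + 1)² = -80*(0*10 + 1)² = -80*(0 + 1)² = -80*1² = -80*1 = -80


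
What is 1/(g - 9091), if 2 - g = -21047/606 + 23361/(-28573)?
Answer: -17315238/156762665485 ≈ -0.00011046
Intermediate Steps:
g = 650163173/17315238 (g = 2 - (-21047/606 + 23361/(-28573)) = 2 - (-21047*1/606 + 23361*(-1/28573)) = 2 - (-21047/606 - 23361/28573) = 2 - 1*(-615532697/17315238) = 2 + 615532697/17315238 = 650163173/17315238 ≈ 37.549)
1/(g - 9091) = 1/(650163173/17315238 - 9091) = 1/(-156762665485/17315238) = -17315238/156762665485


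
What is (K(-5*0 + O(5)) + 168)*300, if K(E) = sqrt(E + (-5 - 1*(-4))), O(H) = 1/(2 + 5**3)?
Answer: 50400 + 900*I*sqrt(1778)/127 ≈ 50400.0 + 298.82*I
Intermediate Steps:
O(H) = 1/127 (O(H) = 1/(2 + 125) = 1/127)
K(E) = sqrt(-1 + E) (K(E) = sqrt(E + (-5 + 4)) = sqrt(E - 1) = sqrt(-1 + E))
(K(-5*0 + O(5)) + 168)*300 = (sqrt(-1 + (-5*0 + 1/127)) + 168)*300 = (sqrt(-1 + (0 + 1/127)) + 168)*300 = (sqrt(-1 + 1/127) + 168)*300 = (sqrt(-126/127) + 168)*300 = (3*I*sqrt(1778)/127 + 168)*300 = (168 + 3*I*sqrt(1778)/127)*300 = 50400 + 900*I*sqrt(1778)/127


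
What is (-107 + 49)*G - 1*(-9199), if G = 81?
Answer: 4501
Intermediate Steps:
(-107 + 49)*G - 1*(-9199) = (-107 + 49)*81 - 1*(-9199) = -58*81 + 9199 = -4698 + 9199 = 4501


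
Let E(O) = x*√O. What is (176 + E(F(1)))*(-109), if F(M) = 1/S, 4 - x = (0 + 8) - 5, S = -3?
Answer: -19184 - 109*I*√3/3 ≈ -19184.0 - 62.931*I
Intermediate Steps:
x = 1 (x = 4 - ((0 + 8) - 5) = 4 - (8 - 5) = 4 - 1*3 = 4 - 3 = 1)
F(M) = -⅓ (F(M) = 1/(-3) = -⅓)
E(O) = √O (E(O) = 1*√O = √O)
(176 + E(F(1)))*(-109) = (176 + √(-⅓))*(-109) = (176 + I*√3/3)*(-109) = -19184 - 109*I*√3/3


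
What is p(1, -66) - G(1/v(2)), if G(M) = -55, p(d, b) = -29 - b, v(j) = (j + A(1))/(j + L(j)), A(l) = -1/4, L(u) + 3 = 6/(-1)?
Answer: 92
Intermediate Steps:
L(u) = -9 (L(u) = -3 + 6/(-1) = -3 + 6*(-1) = -3 - 6 = -9)
A(l) = -¼ (A(l) = -1*¼ = -¼)
v(j) = (-¼ + j)/(-9 + j) (v(j) = (j - ¼)/(j - 9) = (-¼ + j)/(-9 + j))
p(1, -66) - G(1/v(2)) = (-29 - 1*(-66)) - 1*(-55) = (-29 + 66) + 55 = 37 + 55 = 92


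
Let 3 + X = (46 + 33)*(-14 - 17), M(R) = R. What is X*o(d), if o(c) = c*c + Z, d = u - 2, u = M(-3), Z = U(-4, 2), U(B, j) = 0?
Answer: -61300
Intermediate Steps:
Z = 0
u = -3
X = -2452 (X = -3 + (46 + 33)*(-14 - 17) = -3 + 79*(-31) = -3 - 2449 = -2452)
d = -5 (d = -3 - 2 = -5)
o(c) = c² (o(c) = c*c + 0 = c² + 0 = c²)
X*o(d) = -2452*(-5)² = -2452*25 = -61300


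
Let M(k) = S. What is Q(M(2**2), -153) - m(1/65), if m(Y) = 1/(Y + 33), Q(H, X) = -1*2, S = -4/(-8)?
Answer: -4357/2146 ≈ -2.0303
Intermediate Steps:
S = 1/2 (S = -4*(-1/8) = 1/2 ≈ 0.50000)
M(k) = 1/2
Q(H, X) = -2
m(Y) = 1/(33 + Y)
Q(M(2**2), -153) - m(1/65) = -2 - 1/(33 + 1/65) = -2 - 1/2146/65 = -2 - 1*65/2146 = -2 - 65/2146 = -4357/2146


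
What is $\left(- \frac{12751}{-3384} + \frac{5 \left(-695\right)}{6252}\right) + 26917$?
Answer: $\frac{47462057009}{1763064} \approx 26920.0$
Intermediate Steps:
$\left(- \frac{12751}{-3384} + \frac{5 \left(-695\right)}{6252}\right) + 26917 = \left(\left(-12751\right) \left(- \frac{1}{3384}\right) - \frac{3475}{6252}\right) + 26917 = \left(\frac{12751}{3384} - \frac{3475}{6252}\right) + 26917 = \frac{5663321}{1763064} + 26917 = \frac{47462057009}{1763064}$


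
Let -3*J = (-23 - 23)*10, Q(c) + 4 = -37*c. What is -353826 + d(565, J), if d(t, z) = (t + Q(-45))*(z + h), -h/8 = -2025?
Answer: 36048694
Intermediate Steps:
h = 16200 (h = -8*(-2025) = 16200)
Q(c) = -4 - 37*c
J = 460/3 (J = -(-23 - 23)*10/3 = -(-46)*10/3 = -1/3*(-460) = 460/3 ≈ 153.33)
d(t, z) = (1661 + t)*(16200 + z) (d(t, z) = (t + (-4 - 37*(-45)))*(z + 16200) = (t + (-4 + 1665))*(16200 + z) = (t + 1661)*(16200 + z) = (1661 + t)*(16200 + z))
-353826 + d(565, J) = -353826 + (26908200 + 1661*(460/3) + 16200*565 + 565*(460/3)) = -353826 + (26908200 + 764060/3 + 9153000 + 259900/3) = -353826 + 36402520 = 36048694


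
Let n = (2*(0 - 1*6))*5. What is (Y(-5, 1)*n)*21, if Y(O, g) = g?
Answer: -1260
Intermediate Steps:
n = -60 (n = (2*(0 - 6))*5 = (2*(-6))*5 = -12*5 = -60)
(Y(-5, 1)*n)*21 = (1*(-60))*21 = -60*21 = -1260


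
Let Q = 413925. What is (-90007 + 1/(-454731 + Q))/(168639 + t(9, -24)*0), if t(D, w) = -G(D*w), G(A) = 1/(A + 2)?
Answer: -3672825643/6881483034 ≈ -0.53373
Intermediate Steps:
G(A) = 1/(2 + A)
t(D, w) = -1/(2 + D*w)
(-90007 + 1/(-454731 + Q))/(168639 + t(9, -24)*0) = (-90007 + 1/(-454731 + 413925))/(168639 - 1/(2 + 9*(-24))*0) = (-90007 + 1/(-40806))/(168639 - 1/(2 - 216)*0) = (-90007 - 1/40806)/(168639 - 1/(-214)*0) = -3672825643/(40806*(168639 - 1*(-1/214)*0)) = -3672825643/(40806*(168639 + (1/214)*0)) = -3672825643/(40806*(168639 + 0)) = -3672825643/40806/168639 = -3672825643/40806*1/168639 = -3672825643/6881483034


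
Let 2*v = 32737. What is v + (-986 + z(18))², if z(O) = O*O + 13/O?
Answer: 146984803/324 ≈ 4.5366e+5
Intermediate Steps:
v = 32737/2 (v = (½)*32737 = 32737/2 ≈ 16369.)
z(O) = O² + 13/O
v + (-986 + z(18))² = 32737/2 + (-986 + (13 + 18³)/18)² = 32737/2 + (-986 + (13 + 5832)/18)² = 32737/2 + (-986 + (1/18)*5845)² = 32737/2 + (-986 + 5845/18)² = 32737/2 + (-11903/18)² = 32737/2 + 141681409/324 = 146984803/324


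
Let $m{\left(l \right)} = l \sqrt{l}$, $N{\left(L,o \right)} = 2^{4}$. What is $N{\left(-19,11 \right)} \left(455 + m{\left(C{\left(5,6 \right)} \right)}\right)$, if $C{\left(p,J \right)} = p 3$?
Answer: $7280 + 240 \sqrt{15} \approx 8209.5$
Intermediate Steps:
$N{\left(L,o \right)} = 16$
$C{\left(p,J \right)} = 3 p$
$m{\left(l \right)} = l^{\frac{3}{2}}$
$N{\left(-19,11 \right)} \left(455 + m{\left(C{\left(5,6 \right)} \right)}\right) = 16 \left(455 + \left(3 \cdot 5\right)^{\frac{3}{2}}\right) = 16 \left(455 + 15^{\frac{3}{2}}\right) = 16 \left(455 + 15 \sqrt{15}\right) = 7280 + 240 \sqrt{15}$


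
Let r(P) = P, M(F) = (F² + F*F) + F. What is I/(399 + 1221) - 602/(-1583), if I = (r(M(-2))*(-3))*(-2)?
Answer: 28673/71235 ≈ 0.40251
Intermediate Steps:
M(F) = F + 2*F² (M(F) = (F² + F²) + F = 2*F² + F = F + 2*F²)
I = 36 (I = (-2*(1 + 2*(-2))*(-3))*(-2) = (-2*(1 - 4)*(-3))*(-2) = (-2*(-3)*(-3))*(-2) = (6*(-3))*(-2) = -18*(-2) = 36)
I/(399 + 1221) - 602/(-1583) = 36/(399 + 1221) - 602/(-1583) = 36/1620 - 602*(-1/1583) = 36*(1/1620) + 602/1583 = 1/45 + 602/1583 = 28673/71235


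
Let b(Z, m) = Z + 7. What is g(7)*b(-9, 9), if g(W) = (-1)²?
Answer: -2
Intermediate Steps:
g(W) = 1
b(Z, m) = 7 + Z
g(7)*b(-9, 9) = 1*(7 - 9) = 1*(-2) = -2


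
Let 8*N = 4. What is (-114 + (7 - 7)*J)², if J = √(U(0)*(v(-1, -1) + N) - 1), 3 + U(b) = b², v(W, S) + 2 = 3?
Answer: 12996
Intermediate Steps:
N = ½ (N = (⅛)*4 = ½ ≈ 0.50000)
v(W, S) = 1 (v(W, S) = -2 + 3 = 1)
U(b) = -3 + b²
J = I*√22/2 (J = √((-3 + 0²)*(1 + ½) - 1) = √((-3 + 0)*(3/2) - 1) = √(-3*3/2 - 1) = √(-9/2 - 1) = √(-11/2) = I*√22/2 ≈ 2.3452*I)
(-114 + (7 - 7)*J)² = (-114 + (7 - 7)*(I*√22/2))² = (-114 + 0*(I*√22/2))² = (-114 + 0)² = (-114)² = 12996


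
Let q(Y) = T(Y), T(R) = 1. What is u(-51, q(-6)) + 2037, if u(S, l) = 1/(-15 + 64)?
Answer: 99814/49 ≈ 2037.0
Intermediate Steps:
q(Y) = 1
u(S, l) = 1/49
u(-51, q(-6)) + 2037 = 1/49 + 2037 = 99814/49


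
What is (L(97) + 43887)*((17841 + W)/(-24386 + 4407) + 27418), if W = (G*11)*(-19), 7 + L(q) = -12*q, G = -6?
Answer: 23398335164932/19979 ≈ 1.1711e+9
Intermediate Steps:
L(q) = -7 - 12*q
W = 1254 (W = -6*11*(-19) = -66*(-19) = 1254)
(L(97) + 43887)*((17841 + W)/(-24386 + 4407) + 27418) = ((-7 - 12*97) + 43887)*((17841 + 1254)/(-24386 + 4407) + 27418) = ((-7 - 1164) + 43887)*(19095/(-19979) + 27418) = (-1171 + 43887)*(19095*(-1/19979) + 27418) = 42716*(-19095/19979 + 27418) = 42716*(547765127/19979) = 23398335164932/19979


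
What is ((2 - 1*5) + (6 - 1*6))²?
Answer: 9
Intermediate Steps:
((2 - 1*5) + (6 - 1*6))² = ((2 - 5) + (6 - 6))² = (-3 + 0)² = (-3)² = 9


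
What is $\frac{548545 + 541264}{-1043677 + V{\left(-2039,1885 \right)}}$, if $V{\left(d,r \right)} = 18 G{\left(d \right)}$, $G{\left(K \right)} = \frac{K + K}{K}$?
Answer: $- \frac{1089809}{1043641} \approx -1.0442$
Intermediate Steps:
$G{\left(K \right)} = 2$ ($G{\left(K \right)} = \frac{2 K}{K} = 2$)
$V{\left(d,r \right)} = 36$ ($V{\left(d,r \right)} = 18 \cdot 2 = 36$)
$\frac{548545 + 541264}{-1043677 + V{\left(-2039,1885 \right)}} = \frac{548545 + 541264}{-1043677 + 36} = \frac{1089809}{-1043641} = 1089809 \left(- \frac{1}{1043641}\right) = - \frac{1089809}{1043641}$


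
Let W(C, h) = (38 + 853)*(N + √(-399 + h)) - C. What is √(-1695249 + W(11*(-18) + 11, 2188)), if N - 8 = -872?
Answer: √(-2464886 + 891*√1789) ≈ 1557.9*I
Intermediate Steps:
N = -864 (N = 8 - 872 = -864)
W(C, h) = -769824 - C + 891*√(-399 + h) (W(C, h) = (38 + 853)*(-864 + √(-399 + h)) - C = 891*(-864 + √(-399 + h)) - C = (-769824 + 891*√(-399 + h)) - C = -769824 - C + 891*√(-399 + h))
√(-1695249 + W(11*(-18) + 11, 2188)) = √(-1695249 + (-769824 - (11*(-18) + 11) + 891*√(-399 + 2188))) = √(-1695249 + (-769824 - (-198 + 11) + 891*√1789)) = √(-1695249 + (-769824 - 1*(-187) + 891*√1789)) = √(-1695249 + (-769824 + 187 + 891*√1789)) = √(-1695249 + (-769637 + 891*√1789)) = √(-2464886 + 891*√1789)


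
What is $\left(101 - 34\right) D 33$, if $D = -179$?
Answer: $-395769$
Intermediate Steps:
$\left(101 - 34\right) D 33 = \left(101 - 34\right) \left(-179\right) 33 = 67 \left(-179\right) 33 = \left(-11993\right) 33 = -395769$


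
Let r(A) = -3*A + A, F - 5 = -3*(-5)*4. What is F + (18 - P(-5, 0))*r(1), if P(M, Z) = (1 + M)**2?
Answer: 61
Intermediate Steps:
F = 65 (F = 5 - 3*(-5)*4 = 5 + 15*4 = 5 + 60 = 65)
r(A) = -2*A
F + (18 - P(-5, 0))*r(1) = 65 + (18 - (1 - 5)**2)*(-2*1) = 65 + (18 - 1*(-4)**2)*(-2) = 65 + (18 - 1*16)*(-2) = 65 + (18 - 16)*(-2) = 65 + 2*(-2) = 65 - 4 = 61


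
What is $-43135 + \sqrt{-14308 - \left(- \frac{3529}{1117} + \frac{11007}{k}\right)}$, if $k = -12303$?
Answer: $-43135 + \frac{i \sqrt{33350260980974342}}{1526939} \approx -43135.0 + 119.6 i$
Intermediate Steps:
$-43135 + \sqrt{-14308 - \left(- \frac{3529}{1117} + \frac{11007}{k}\right)} = -43135 + \sqrt{-14308 - \left(- \frac{3529}{1117} - \frac{1223}{1367}\right)} = -43135 + \sqrt{-14308 - - \frac{6190234}{1526939}} = -43135 + \sqrt{-14308 + \left(\frac{3529}{1117} + \frac{1223}{1367}\right)} = -43135 + \sqrt{-14308 + \frac{6190234}{1526939}} = -43135 + \sqrt{- \frac{21841252978}{1526939}} = -43135 + \frac{i \sqrt{33350260980974342}}{1526939}$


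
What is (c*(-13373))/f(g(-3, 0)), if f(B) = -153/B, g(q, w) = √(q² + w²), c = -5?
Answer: -66865/51 ≈ -1311.1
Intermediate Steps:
(c*(-13373))/f(g(-3, 0)) = (-5*(-13373))/((-153/√((-3)² + 0²))) = 66865/((-153/√(9 + 0))) = 66865/((-153/(√9))) = 66865/((-153/3)) = 66865/((-153*⅓)) = 66865/(-51) = 66865*(-1/51) = -66865/51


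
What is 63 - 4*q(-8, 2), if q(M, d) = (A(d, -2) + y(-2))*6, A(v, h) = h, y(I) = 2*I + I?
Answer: 255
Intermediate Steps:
y(I) = 3*I
q(M, d) = -48 (q(M, d) = (-2 + 3*(-2))*6 = (-2 - 6)*6 = -8*6 = -48)
63 - 4*q(-8, 2) = 63 - 4*(-48) = 63 + 192 = 255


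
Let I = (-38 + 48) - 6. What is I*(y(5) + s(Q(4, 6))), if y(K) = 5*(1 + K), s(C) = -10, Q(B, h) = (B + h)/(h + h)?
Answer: 80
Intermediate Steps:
Q(B, h) = (B + h)/(2*h) (Q(B, h) = (B + h)/((2*h)) = (B + h)*(1/(2*h)) = (B + h)/(2*h))
y(K) = 5 + 5*K
I = 4 (I = 10 - 6 = 4)
I*(y(5) + s(Q(4, 6))) = 4*((5 + 5*5) - 10) = 4*((5 + 25) - 10) = 4*(30 - 10) = 4*20 = 80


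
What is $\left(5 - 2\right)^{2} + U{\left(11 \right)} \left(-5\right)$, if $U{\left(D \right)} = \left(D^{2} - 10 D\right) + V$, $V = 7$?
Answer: $-81$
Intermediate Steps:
$U{\left(D \right)} = 7 + D^{2} - 10 D$ ($U{\left(D \right)} = \left(D^{2} - 10 D\right) + 7 = 7 + D^{2} - 10 D$)
$\left(5 - 2\right)^{2} + U{\left(11 \right)} \left(-5\right) = \left(5 - 2\right)^{2} + \left(7 + 11^{2} - 110\right) \left(-5\right) = 3^{2} + \left(7 + 121 - 110\right) \left(-5\right) = 9 + 18 \left(-5\right) = 9 - 90 = -81$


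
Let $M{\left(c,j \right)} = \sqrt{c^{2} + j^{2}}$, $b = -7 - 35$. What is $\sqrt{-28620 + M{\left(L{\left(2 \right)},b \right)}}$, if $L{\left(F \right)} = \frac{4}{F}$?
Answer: $\sqrt{-28620 + 2 \sqrt{442}} \approx 169.05 i$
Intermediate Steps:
$b = -42$ ($b = -7 - 35 = -42$)
$\sqrt{-28620 + M{\left(L{\left(2 \right)},b \right)}} = \sqrt{-28620 + \sqrt{\left(\frac{4}{2}\right)^{2} + \left(-42\right)^{2}}} = \sqrt{-28620 + \sqrt{\left(4 \cdot \frac{1}{2}\right)^{2} + 1764}} = \sqrt{-28620 + \sqrt{2^{2} + 1764}} = \sqrt{-28620 + \sqrt{4 + 1764}} = \sqrt{-28620 + \sqrt{1768}} = \sqrt{-28620 + 2 \sqrt{442}}$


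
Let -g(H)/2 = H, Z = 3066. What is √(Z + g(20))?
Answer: √3026 ≈ 55.009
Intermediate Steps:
g(H) = -2*H
√(Z + g(20)) = √(3066 - 2*20) = √(3066 - 40) = √3026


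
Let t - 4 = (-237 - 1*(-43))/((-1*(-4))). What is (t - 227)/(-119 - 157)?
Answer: 181/184 ≈ 0.98370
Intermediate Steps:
t = -89/2 (t = 4 + (-237 - 1*(-43))/((-1*(-4))) = 4 + (-237 + 43)/4 = 4 - 194*¼ = 4 - 97/2 = -89/2 ≈ -44.500)
(t - 227)/(-119 - 157) = (-89/2 - 227)/(-119 - 157) = -543/2/(-276) = -543/2*(-1/276) = 181/184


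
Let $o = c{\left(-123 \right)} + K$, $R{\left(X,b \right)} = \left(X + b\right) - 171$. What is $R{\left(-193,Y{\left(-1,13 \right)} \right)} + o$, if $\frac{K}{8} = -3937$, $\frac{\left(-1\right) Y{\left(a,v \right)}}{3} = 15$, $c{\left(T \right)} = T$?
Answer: $-32028$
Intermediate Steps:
$Y{\left(a,v \right)} = -45$ ($Y{\left(a,v \right)} = \left(-3\right) 15 = -45$)
$R{\left(X,b \right)} = -171 + X + b$
$K = -31496$ ($K = 8 \left(-3937\right) = -31496$)
$o = -31619$ ($o = -123 - 31496 = -31619$)
$R{\left(-193,Y{\left(-1,13 \right)} \right)} + o = \left(-171 - 193 - 45\right) - 31619 = -409 - 31619 = -32028$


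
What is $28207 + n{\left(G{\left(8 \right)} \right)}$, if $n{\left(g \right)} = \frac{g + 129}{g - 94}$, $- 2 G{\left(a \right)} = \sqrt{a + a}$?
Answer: $\frac{2707745}{96} \approx 28206.0$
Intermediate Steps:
$G{\left(a \right)} = - \frac{\sqrt{2} \sqrt{a}}{2}$ ($G{\left(a \right)} = - \frac{\sqrt{a + a}}{2} = - \frac{\sqrt{2 a}}{2} = - \frac{\sqrt{2} \sqrt{a}}{2}$)
$n{\left(g \right)} = \frac{129 + g}{-94 + g}$
$28207 + n{\left(G{\left(8 \right)} \right)} = 28207 + \frac{129 - \frac{\sqrt{2} \sqrt{8}}{2}}{-94 - \frac{\sqrt{2} \sqrt{8}}{2}} = 28207 + \frac{129 - \frac{\sqrt{2} \cdot 2 \sqrt{2}}{2}}{-94 - \frac{\sqrt{2} \cdot 2 \sqrt{2}}{2}} = 28207 + \frac{129 - 2}{-94 - 2} = 28207 + \frac{1}{-96} \cdot 127 = 28207 - \frac{127}{96} = \frac{2707745}{96}$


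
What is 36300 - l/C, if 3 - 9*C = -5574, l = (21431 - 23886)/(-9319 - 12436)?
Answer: 293612875227/8088509 ≈ 36300.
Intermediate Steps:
l = 491/4351 (l = -2455/(-21755) = -2455*(-1/21755) = 491/4351 ≈ 0.11285)
C = 1859/3 (C = ⅓ - ⅑*(-5574) = ⅓ + 1858/3 = 1859/3 ≈ 619.67)
36300 - l/C = 36300 - 491/(4351*1859/3) = 36300 - 491*3/(4351*1859) = 36300 - 1*1473/8088509 = 36300 - 1473/8088509 = 293612875227/8088509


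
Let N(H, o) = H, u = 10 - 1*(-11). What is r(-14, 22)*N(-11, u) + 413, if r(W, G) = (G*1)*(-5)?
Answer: 1623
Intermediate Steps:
u = 21 (u = 10 + 11 = 21)
r(W, G) = -5*G (r(W, G) = G*(-5) = -5*G)
r(-14, 22)*N(-11, u) + 413 = -5*22*(-11) + 413 = -110*(-11) + 413 = 1210 + 413 = 1623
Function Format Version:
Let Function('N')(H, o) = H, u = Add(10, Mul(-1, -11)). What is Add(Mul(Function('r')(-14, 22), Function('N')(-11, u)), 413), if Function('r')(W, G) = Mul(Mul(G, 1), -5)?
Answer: 1623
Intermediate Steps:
u = 21 (u = Add(10, 11) = 21)
Function('r')(W, G) = Mul(-5, G) (Function('r')(W, G) = Mul(G, -5) = Mul(-5, G))
Add(Mul(Function('r')(-14, 22), Function('N')(-11, u)), 413) = Add(Mul(Mul(-5, 22), -11), 413) = Add(Mul(-110, -11), 413) = Add(1210, 413) = 1623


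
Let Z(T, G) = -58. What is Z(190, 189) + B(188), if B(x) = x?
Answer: 130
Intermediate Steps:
Z(190, 189) + B(188) = -58 + 188 = 130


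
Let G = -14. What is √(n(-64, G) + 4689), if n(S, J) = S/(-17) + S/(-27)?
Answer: √109908417/153 ≈ 68.521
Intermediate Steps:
n(S, J) = -44*S/459 (n(S, J) = S*(-1/17) + S*(-1/27) = -S/17 - S/27 = -44*S/459)
√(n(-64, G) + 4689) = √(-44/459*(-64) + 4689) = √(2816/459 + 4689) = √(2155067/459) = √109908417/153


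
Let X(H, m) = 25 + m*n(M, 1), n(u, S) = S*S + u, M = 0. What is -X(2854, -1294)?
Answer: 1269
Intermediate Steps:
n(u, S) = u + S**2 (n(u, S) = S**2 + u = u + S**2)
X(H, m) = 25 + m (X(H, m) = 25 + m*(0 + 1**2) = 25 + m*(0 + 1) = 25 + m*1 = 25 + m)
-X(2854, -1294) = -(25 - 1294) = -1*(-1269) = 1269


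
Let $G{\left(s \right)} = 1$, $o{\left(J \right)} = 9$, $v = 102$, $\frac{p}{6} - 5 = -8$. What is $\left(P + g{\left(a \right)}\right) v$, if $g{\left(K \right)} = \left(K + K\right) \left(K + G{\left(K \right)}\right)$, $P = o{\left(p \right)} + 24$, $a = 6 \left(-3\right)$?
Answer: $65790$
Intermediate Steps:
$p = -18$ ($p = 30 + 6 \left(-8\right) = 30 - 48 = -18$)
$a = -18$
$P = 33$ ($P = 9 + 24 = 33$)
$g{\left(K \right)} = 2 K \left(1 + K\right)$ ($g{\left(K \right)} = \left(K + K\right) \left(K + 1\right) = 2 K \left(1 + K\right)$)
$\left(P + g{\left(a \right)}\right) v = \left(33 + 2 \left(-18\right) \left(1 - 18\right)\right) 102 = \left(33 + 2 \left(-18\right) \left(-17\right)\right) 102 = \left(33 + 612\right) 102 = 645 \cdot 102 = 65790$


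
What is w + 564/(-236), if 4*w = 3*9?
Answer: 1029/236 ≈ 4.3602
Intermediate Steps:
w = 27/4 (w = (3*9)/4 = (¼)*27 = 27/4 ≈ 6.7500)
w + 564/(-236) = 27/4 + 564/(-236) = 27/4 - 1/236*564 = 27/4 - 141/59 = 1029/236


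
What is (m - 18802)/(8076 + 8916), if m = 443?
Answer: -18359/16992 ≈ -1.0805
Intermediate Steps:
(m - 18802)/(8076 + 8916) = (443 - 18802)/(8076 + 8916) = -18359/16992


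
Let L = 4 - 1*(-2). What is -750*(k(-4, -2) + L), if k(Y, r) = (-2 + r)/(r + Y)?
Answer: -5000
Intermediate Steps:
L = 6 (L = 4 + 2 = 6)
k(Y, r) = (-2 + r)/(Y + r)
-750*(k(-4, -2) + L) = -750*((-2 - 2)/(-4 - 2) + 6) = -750*(-4/(-6) + 6) = -750*(-1/6*(-4) + 6) = -750*(2/3 + 6) = -750*20/3 = -150*100/3 = -5000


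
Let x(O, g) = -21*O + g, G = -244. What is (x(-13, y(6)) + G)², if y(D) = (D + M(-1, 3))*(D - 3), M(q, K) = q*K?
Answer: 1444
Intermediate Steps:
M(q, K) = K*q
y(D) = (-3 + D)² (y(D) = (D + 3*(-1))*(D - 3) = (D - 3)*(-3 + D) = (-3 + D)*(-3 + D) = (-3 + D)²)
x(O, g) = g - 21*O
(x(-13, y(6)) + G)² = (((9 + 6² - 6*6) - 21*(-13)) - 244)² = (((9 + 36 - 36) + 273) - 244)² = ((9 + 273) - 244)² = (282 - 244)² = 38² = 1444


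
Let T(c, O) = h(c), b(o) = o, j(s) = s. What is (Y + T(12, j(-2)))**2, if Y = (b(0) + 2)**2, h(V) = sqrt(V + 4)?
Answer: 64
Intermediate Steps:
h(V) = sqrt(4 + V)
T(c, O) = sqrt(4 + c)
Y = 4 (Y = (0 + 2)**2 = 2**2 = 4)
(Y + T(12, j(-2)))**2 = (4 + sqrt(4 + 12))**2 = (4 + sqrt(16))**2 = (4 + 4)**2 = 8**2 = 64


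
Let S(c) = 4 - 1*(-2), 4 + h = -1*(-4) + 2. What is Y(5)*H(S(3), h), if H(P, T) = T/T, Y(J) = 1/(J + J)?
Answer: ⅒ ≈ 0.10000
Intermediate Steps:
h = 2 (h = -4 + (-1*(-4) + 2) = -4 + (4 + 2) = -4 + 6 = 2)
Y(J) = 1/(2*J)
S(c) = 6 (S(c) = 4 + 2 = 6)
H(P, T) = 1
Y(5)*H(S(3), h) = ((½)/5)*1 = ((½)*(⅕))*1 = (⅒)*1 = ⅒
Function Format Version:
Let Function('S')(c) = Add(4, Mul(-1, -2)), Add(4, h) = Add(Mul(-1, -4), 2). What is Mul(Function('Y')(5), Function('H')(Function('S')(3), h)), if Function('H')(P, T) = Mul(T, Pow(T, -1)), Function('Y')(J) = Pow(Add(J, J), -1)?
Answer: Rational(1, 10) ≈ 0.10000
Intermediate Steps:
h = 2 (h = Add(-4, Add(Mul(-1, -4), 2)) = Add(-4, Add(4, 2)) = Add(-4, 6) = 2)
Function('Y')(J) = Mul(Rational(1, 2), Pow(J, -1)) (Function('Y')(J) = Pow(Mul(2, J), -1) = Mul(Rational(1, 2), Pow(J, -1)))
Function('S')(c) = 6 (Function('S')(c) = Add(4, 2) = 6)
Function('H')(P, T) = 1
Mul(Function('Y')(5), Function('H')(Function('S')(3), h)) = Mul(Mul(Rational(1, 2), Pow(5, -1)), 1) = Mul(Mul(Rational(1, 2), Rational(1, 5)), 1) = Mul(Rational(1, 10), 1) = Rational(1, 10)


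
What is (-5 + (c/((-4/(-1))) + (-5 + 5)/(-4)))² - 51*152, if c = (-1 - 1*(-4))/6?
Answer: -494607/64 ≈ -7728.2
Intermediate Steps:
c = ½ (c = (-1 + 4)/6 = (⅙)*3 = ½ ≈ 0.50000)
(-5 + (c/((-4/(-1))) + (-5 + 5)/(-4)))² - 51*152 = (-5 + (1/(2*((-4/(-1)))) + (-5 + 5)/(-4)))² - 51*152 = (-5 + (1/(2*((-4*(-1)))) + 0*(-¼)))² - 7752 = (-5 + ((½)/4 + 0))² - 7752 = (-5 + ((½)*(¼) + 0))² - 7752 = (-5 + (⅛ + 0))² - 7752 = (-5 + ⅛)² - 7752 = (-39/8)² - 7752 = 1521/64 - 7752 = -494607/64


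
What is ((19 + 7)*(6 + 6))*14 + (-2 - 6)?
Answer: 4360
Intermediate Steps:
((19 + 7)*(6 + 6))*14 + (-2 - 6) = (26*12)*14 - 8 = 312*14 - 8 = 4368 - 8 = 4360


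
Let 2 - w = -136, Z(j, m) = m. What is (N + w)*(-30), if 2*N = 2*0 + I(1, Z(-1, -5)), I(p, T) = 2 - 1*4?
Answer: -4110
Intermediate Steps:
w = 138 (w = 2 - 1*(-136) = 2 + 136 = 138)
I(p, T) = -2 (I(p, T) = 2 - 4 = -2)
N = -1 (N = (2*0 - 2)/2 = (0 - 2)/2 = (1/2)*(-2) = -1)
(N + w)*(-30) = (-1 + 138)*(-30) = 137*(-30) = -4110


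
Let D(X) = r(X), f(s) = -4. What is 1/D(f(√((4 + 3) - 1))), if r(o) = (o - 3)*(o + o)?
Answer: 1/56 ≈ 0.017857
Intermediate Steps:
r(o) = 2*o*(-3 + o) (r(o) = (-3 + o)*(2*o) = 2*o*(-3 + o))
D(X) = 2*X*(-3 + X)
1/D(f(√((4 + 3) - 1))) = 1/(2*(-4)*(-3 - 4)) = 1/(2*(-4)*(-7)) = 1/56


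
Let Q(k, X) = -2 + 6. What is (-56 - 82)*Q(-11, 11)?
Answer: -552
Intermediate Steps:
Q(k, X) = 4
(-56 - 82)*Q(-11, 11) = (-56 - 82)*4 = -138*4 = -552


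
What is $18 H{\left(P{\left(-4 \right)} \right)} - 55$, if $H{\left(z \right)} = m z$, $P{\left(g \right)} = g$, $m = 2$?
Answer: $-199$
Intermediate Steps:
$H{\left(z \right)} = 2 z$
$18 H{\left(P{\left(-4 \right)} \right)} - 55 = 18 \cdot 2 \left(-4\right) - 55 = 18 \left(-8\right) - 55 = -144 - 55 = -199$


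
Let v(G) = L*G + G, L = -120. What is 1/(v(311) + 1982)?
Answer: -1/35027 ≈ -2.8549e-5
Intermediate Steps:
v(G) = -119*G (v(G) = -120*G + G = -119*G)
1/(v(311) + 1982) = 1/(-119*311 + 1982) = 1/(-37009 + 1982) = 1/(-35027) = -1/35027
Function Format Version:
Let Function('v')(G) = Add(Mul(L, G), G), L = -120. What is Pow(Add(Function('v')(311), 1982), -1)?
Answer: Rational(-1, 35027) ≈ -2.8549e-5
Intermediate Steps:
Function('v')(G) = Mul(-119, G) (Function('v')(G) = Add(Mul(-120, G), G) = Mul(-119, G))
Pow(Add(Function('v')(311), 1982), -1) = Pow(Add(Mul(-119, 311), 1982), -1) = Pow(Add(-37009, 1982), -1) = Pow(-35027, -1) = Rational(-1, 35027)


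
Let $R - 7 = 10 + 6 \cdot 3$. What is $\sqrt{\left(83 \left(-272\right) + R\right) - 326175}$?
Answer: $2 i \sqrt{87179} \approx 590.52 i$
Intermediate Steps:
$R = 35$ ($R = 7 + \left(10 + 6 \cdot 3\right) = 7 + \left(10 + 18\right) = 7 + 28 = 35$)
$\sqrt{\left(83 \left(-272\right) + R\right) - 326175} = \sqrt{\left(83 \left(-272\right) + 35\right) - 326175} = \sqrt{\left(-22576 + 35\right) - 326175} = \sqrt{-22541 - 326175} = \sqrt{-348716} = 2 i \sqrt{87179}$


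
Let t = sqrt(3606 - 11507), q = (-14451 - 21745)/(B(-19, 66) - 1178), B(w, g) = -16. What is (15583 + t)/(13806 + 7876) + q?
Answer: 401703887/12944154 + I*sqrt(7901)/21682 ≈ 31.034 + 0.0040996*I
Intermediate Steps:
q = 18098/597 (q = (-14451 - 21745)/(-16 - 1178) = -36196/(-1194) = -36196*(-1/1194) = 18098/597 ≈ 30.315)
t = I*sqrt(7901) (t = sqrt(-7901) = I*sqrt(7901) ≈ 88.888*I)
(15583 + t)/(13806 + 7876) + q = (15583 + I*sqrt(7901))/(13806 + 7876) + 18098/597 = (15583 + I*sqrt(7901))/21682 + 18098/597 = (15583 + I*sqrt(7901))*(1/21682) + 18098/597 = (15583/21682 + I*sqrt(7901)/21682) + 18098/597 = 401703887/12944154 + I*sqrt(7901)/21682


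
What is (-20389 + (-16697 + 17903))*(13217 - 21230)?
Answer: 153713379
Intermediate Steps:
(-20389 + (-16697 + 17903))*(13217 - 21230) = (-20389 + 1206)*(-8013) = -19183*(-8013) = 153713379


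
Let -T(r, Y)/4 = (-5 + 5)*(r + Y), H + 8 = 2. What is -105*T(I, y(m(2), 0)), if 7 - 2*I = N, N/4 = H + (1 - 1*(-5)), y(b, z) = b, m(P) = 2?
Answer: 0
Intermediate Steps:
H = -6 (H = -8 + 2 = -6)
N = 0 (N = 4*(-6 + (1 - 1*(-5))) = 4*(-6 + (1 + 5)) = 4*(-6 + 6) = 4*0 = 0)
I = 7/2 (I = 7/2 - ½*0 = 7/2 + 0 = 7/2 ≈ 3.5000)
T(r, Y) = 0 (T(r, Y) = -4*(-5 + 5)*(r + Y) = -0*(Y + r) = -4*0 = 0)
-105*T(I, y(m(2), 0)) = -105*0 = 0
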